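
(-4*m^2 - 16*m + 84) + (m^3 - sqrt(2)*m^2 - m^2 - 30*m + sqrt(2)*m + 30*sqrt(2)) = m^3 - 5*m^2 - sqrt(2)*m^2 - 46*m + sqrt(2)*m + 30*sqrt(2) + 84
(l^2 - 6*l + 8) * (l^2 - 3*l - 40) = l^4 - 9*l^3 - 14*l^2 + 216*l - 320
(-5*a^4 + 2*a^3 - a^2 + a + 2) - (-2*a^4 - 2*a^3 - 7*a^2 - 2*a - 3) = -3*a^4 + 4*a^3 + 6*a^2 + 3*a + 5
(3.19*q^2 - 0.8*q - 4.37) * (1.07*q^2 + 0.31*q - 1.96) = 3.4133*q^4 + 0.1329*q^3 - 11.1763*q^2 + 0.2133*q + 8.5652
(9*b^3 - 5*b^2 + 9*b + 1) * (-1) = -9*b^3 + 5*b^2 - 9*b - 1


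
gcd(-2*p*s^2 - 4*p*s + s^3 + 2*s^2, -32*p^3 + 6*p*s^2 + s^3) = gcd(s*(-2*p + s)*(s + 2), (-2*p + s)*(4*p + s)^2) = 2*p - s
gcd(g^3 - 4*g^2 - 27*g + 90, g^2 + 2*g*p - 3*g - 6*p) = g - 3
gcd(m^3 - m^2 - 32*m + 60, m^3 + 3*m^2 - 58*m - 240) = m + 6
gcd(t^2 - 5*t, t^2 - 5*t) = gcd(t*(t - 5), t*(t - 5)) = t^2 - 5*t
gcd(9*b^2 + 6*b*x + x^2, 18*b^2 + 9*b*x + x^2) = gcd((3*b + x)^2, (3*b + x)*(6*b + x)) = 3*b + x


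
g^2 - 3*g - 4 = (g - 4)*(g + 1)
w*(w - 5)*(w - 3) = w^3 - 8*w^2 + 15*w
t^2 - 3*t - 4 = (t - 4)*(t + 1)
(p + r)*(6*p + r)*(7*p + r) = 42*p^3 + 55*p^2*r + 14*p*r^2 + r^3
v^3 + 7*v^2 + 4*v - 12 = (v - 1)*(v + 2)*(v + 6)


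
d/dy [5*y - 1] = 5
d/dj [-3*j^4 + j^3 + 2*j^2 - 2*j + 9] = -12*j^3 + 3*j^2 + 4*j - 2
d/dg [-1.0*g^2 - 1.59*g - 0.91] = -2.0*g - 1.59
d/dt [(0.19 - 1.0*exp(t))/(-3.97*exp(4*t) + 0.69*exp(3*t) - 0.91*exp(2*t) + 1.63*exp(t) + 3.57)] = (-11.91*exp(4*t) + 4.3972*exp(3*t) - 1.3033*exp(2*t) + 0.3458*exp(t) - 3.8797)*exp(t)/(15.7609*exp(8*t) - 5.4786*exp(7*t) + 7.7015*exp(6*t) - 14.198*exp(5*t) - 25.2683*exp(4*t) + 1.96*exp(3*t) - 3.8405*exp(2*t) + 11.6382*exp(t) + 12.7449)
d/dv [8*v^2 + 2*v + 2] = 16*v + 2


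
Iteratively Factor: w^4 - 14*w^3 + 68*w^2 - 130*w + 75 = (w - 1)*(w^3 - 13*w^2 + 55*w - 75) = (w - 5)*(w - 1)*(w^2 - 8*w + 15) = (w - 5)^2*(w - 1)*(w - 3)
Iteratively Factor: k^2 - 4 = (k + 2)*(k - 2)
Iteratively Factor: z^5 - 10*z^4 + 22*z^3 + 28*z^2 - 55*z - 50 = (z + 1)*(z^4 - 11*z^3 + 33*z^2 - 5*z - 50) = (z + 1)^2*(z^3 - 12*z^2 + 45*z - 50) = (z - 5)*(z + 1)^2*(z^2 - 7*z + 10) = (z - 5)*(z - 2)*(z + 1)^2*(z - 5)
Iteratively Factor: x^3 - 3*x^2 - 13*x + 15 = (x + 3)*(x^2 - 6*x + 5) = (x - 1)*(x + 3)*(x - 5)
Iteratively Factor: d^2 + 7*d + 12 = (d + 4)*(d + 3)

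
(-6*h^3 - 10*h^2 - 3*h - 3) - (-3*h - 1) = -6*h^3 - 10*h^2 - 2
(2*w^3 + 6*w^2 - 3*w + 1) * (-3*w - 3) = -6*w^4 - 24*w^3 - 9*w^2 + 6*w - 3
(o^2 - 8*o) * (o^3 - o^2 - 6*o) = o^5 - 9*o^4 + 2*o^3 + 48*o^2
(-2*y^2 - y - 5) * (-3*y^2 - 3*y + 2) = 6*y^4 + 9*y^3 + 14*y^2 + 13*y - 10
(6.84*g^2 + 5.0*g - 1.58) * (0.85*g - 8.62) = 5.814*g^3 - 54.7108*g^2 - 44.443*g + 13.6196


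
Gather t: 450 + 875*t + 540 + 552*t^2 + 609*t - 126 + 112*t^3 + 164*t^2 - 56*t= 112*t^3 + 716*t^2 + 1428*t + 864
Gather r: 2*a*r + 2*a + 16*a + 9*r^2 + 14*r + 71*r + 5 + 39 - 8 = 18*a + 9*r^2 + r*(2*a + 85) + 36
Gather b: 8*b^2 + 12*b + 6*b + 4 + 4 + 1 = 8*b^2 + 18*b + 9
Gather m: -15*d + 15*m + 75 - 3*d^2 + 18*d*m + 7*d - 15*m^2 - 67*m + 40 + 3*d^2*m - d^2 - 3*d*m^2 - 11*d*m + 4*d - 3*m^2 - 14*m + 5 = -4*d^2 - 4*d + m^2*(-3*d - 18) + m*(3*d^2 + 7*d - 66) + 120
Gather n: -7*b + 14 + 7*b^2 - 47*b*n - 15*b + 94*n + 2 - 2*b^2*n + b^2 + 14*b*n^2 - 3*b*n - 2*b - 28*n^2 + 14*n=8*b^2 - 24*b + n^2*(14*b - 28) + n*(-2*b^2 - 50*b + 108) + 16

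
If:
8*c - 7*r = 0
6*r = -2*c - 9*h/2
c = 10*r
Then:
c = 0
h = 0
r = 0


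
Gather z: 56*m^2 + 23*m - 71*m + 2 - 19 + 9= 56*m^2 - 48*m - 8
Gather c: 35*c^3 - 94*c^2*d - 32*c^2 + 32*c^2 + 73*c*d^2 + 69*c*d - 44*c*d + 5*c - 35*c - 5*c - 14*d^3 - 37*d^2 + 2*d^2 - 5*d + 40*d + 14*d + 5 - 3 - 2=35*c^3 - 94*c^2*d + c*(73*d^2 + 25*d - 35) - 14*d^3 - 35*d^2 + 49*d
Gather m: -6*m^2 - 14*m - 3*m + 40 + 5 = -6*m^2 - 17*m + 45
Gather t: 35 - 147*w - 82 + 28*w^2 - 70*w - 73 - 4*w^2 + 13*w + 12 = 24*w^2 - 204*w - 108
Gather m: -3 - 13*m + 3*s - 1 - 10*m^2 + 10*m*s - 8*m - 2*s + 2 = -10*m^2 + m*(10*s - 21) + s - 2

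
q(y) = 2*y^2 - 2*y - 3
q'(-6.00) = -26.00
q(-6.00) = 81.00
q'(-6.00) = -26.00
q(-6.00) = 81.00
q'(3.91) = 13.64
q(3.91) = 19.76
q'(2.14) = 6.56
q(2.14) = 1.88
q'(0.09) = -1.64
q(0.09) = -3.16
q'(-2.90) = -13.60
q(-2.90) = 19.62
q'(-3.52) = -16.08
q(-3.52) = 28.82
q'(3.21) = 10.84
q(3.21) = 11.19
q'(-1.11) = -6.44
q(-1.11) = 1.68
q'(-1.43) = -7.72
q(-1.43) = 3.95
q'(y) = 4*y - 2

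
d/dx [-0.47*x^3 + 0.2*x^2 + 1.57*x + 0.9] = -1.41*x^2 + 0.4*x + 1.57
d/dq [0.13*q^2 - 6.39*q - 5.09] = 0.26*q - 6.39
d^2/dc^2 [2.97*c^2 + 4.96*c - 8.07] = 5.94000000000000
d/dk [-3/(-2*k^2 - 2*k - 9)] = 6*(-2*k - 1)/(2*k^2 + 2*k + 9)^2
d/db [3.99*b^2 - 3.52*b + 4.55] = 7.98*b - 3.52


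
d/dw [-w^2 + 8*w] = 8 - 2*w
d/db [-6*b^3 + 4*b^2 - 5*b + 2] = -18*b^2 + 8*b - 5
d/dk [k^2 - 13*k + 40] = 2*k - 13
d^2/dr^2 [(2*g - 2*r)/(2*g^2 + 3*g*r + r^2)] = 4*((g - r)*(3*g + 2*r)^2 + (2*g + 3*r)*(2*g^2 + 3*g*r + r^2))/(2*g^2 + 3*g*r + r^2)^3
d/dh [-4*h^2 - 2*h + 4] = -8*h - 2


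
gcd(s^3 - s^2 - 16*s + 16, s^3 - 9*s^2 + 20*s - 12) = s - 1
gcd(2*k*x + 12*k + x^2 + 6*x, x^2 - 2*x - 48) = x + 6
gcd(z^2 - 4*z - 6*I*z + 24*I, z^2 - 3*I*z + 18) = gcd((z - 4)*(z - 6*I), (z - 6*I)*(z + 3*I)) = z - 6*I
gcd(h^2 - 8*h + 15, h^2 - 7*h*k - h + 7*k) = 1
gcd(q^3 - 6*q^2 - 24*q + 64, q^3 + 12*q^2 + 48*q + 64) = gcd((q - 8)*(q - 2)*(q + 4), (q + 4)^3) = q + 4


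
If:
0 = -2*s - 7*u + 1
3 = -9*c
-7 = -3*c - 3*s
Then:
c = -1/3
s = 8/3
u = -13/21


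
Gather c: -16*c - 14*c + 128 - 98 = 30 - 30*c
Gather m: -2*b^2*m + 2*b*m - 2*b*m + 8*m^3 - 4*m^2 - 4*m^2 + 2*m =8*m^3 - 8*m^2 + m*(2 - 2*b^2)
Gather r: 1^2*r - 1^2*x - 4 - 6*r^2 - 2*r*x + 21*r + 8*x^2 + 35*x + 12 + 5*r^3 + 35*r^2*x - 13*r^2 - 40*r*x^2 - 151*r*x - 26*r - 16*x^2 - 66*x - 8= 5*r^3 + r^2*(35*x - 19) + r*(-40*x^2 - 153*x - 4) - 8*x^2 - 32*x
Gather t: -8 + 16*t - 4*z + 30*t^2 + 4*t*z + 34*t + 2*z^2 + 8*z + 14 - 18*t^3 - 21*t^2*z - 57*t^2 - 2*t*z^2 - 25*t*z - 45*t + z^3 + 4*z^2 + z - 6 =-18*t^3 + t^2*(-21*z - 27) + t*(-2*z^2 - 21*z + 5) + z^3 + 6*z^2 + 5*z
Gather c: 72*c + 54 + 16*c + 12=88*c + 66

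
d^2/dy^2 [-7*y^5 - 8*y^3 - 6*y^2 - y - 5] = -140*y^3 - 48*y - 12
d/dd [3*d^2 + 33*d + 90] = 6*d + 33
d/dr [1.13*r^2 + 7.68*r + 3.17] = 2.26*r + 7.68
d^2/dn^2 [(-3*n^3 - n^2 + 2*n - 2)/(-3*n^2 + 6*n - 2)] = 4*(45*n^3 - 36*n^2 - 18*n + 20)/(27*n^6 - 162*n^5 + 378*n^4 - 432*n^3 + 252*n^2 - 72*n + 8)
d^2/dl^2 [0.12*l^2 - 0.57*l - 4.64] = 0.240000000000000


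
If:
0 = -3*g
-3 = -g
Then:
No Solution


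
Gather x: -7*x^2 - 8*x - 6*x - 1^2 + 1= -7*x^2 - 14*x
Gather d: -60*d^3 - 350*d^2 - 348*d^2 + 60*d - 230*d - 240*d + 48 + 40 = -60*d^3 - 698*d^2 - 410*d + 88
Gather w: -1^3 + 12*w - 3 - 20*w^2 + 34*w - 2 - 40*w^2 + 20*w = -60*w^2 + 66*w - 6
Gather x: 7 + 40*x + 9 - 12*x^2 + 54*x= -12*x^2 + 94*x + 16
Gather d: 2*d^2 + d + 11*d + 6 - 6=2*d^2 + 12*d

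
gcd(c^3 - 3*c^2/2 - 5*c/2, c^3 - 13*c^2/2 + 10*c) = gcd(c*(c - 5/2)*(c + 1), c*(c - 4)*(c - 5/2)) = c^2 - 5*c/2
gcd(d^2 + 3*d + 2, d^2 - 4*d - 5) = d + 1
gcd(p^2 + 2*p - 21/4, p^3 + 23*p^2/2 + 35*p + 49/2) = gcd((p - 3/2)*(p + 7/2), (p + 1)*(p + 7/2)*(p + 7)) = p + 7/2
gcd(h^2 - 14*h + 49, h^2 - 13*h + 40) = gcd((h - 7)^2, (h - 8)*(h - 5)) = 1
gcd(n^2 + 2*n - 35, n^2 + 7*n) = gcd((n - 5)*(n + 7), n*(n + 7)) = n + 7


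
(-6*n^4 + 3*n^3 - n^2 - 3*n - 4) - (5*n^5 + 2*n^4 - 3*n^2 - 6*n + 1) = -5*n^5 - 8*n^4 + 3*n^3 + 2*n^2 + 3*n - 5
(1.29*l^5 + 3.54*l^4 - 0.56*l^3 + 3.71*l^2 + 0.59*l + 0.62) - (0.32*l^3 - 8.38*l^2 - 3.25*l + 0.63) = 1.29*l^5 + 3.54*l^4 - 0.88*l^3 + 12.09*l^2 + 3.84*l - 0.01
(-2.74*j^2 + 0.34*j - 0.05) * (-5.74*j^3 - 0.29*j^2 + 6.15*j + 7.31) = 15.7276*j^5 - 1.157*j^4 - 16.6626*j^3 - 17.9239*j^2 + 2.1779*j - 0.3655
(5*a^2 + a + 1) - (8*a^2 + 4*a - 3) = -3*a^2 - 3*a + 4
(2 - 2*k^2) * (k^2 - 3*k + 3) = -2*k^4 + 6*k^3 - 4*k^2 - 6*k + 6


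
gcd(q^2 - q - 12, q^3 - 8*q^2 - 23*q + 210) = 1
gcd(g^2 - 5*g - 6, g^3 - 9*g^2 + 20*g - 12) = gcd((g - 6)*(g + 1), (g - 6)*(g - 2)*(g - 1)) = g - 6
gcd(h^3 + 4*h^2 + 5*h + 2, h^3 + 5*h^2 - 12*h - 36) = h + 2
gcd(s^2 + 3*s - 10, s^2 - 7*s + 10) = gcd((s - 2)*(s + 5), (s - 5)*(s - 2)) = s - 2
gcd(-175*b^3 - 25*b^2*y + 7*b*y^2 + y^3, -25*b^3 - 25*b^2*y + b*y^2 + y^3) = -25*b^2 + y^2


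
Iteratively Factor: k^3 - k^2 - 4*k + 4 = (k + 2)*(k^2 - 3*k + 2) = (k - 1)*(k + 2)*(k - 2)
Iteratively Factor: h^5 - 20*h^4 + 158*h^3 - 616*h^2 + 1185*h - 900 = (h - 3)*(h^4 - 17*h^3 + 107*h^2 - 295*h + 300) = (h - 5)*(h - 3)*(h^3 - 12*h^2 + 47*h - 60) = (h - 5)*(h - 4)*(h - 3)*(h^2 - 8*h + 15) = (h - 5)*(h - 4)*(h - 3)^2*(h - 5)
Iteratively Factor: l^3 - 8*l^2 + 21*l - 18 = (l - 3)*(l^2 - 5*l + 6) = (l - 3)*(l - 2)*(l - 3)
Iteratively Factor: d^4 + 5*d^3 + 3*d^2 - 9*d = (d)*(d^3 + 5*d^2 + 3*d - 9) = d*(d - 1)*(d^2 + 6*d + 9) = d*(d - 1)*(d + 3)*(d + 3)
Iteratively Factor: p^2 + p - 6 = (p + 3)*(p - 2)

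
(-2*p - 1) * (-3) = 6*p + 3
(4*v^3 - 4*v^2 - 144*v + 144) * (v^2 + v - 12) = 4*v^5 - 196*v^3 + 48*v^2 + 1872*v - 1728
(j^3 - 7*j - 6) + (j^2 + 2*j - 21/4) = j^3 + j^2 - 5*j - 45/4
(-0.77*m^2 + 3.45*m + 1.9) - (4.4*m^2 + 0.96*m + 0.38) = -5.17*m^2 + 2.49*m + 1.52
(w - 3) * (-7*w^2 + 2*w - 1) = -7*w^3 + 23*w^2 - 7*w + 3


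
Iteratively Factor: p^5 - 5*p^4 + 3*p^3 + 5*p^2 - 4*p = (p - 1)*(p^4 - 4*p^3 - p^2 + 4*p) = (p - 4)*(p - 1)*(p^3 - p) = (p - 4)*(p - 1)*(p + 1)*(p^2 - p) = p*(p - 4)*(p - 1)*(p + 1)*(p - 1)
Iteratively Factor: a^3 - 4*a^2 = (a - 4)*(a^2) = a*(a - 4)*(a)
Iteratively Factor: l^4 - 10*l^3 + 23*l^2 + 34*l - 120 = (l - 3)*(l^3 - 7*l^2 + 2*l + 40) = (l - 4)*(l - 3)*(l^2 - 3*l - 10) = (l - 4)*(l - 3)*(l + 2)*(l - 5)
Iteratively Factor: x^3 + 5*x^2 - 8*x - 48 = (x + 4)*(x^2 + x - 12) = (x + 4)^2*(x - 3)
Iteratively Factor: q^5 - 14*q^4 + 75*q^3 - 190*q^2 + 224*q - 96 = (q - 2)*(q^4 - 12*q^3 + 51*q^2 - 88*q + 48) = (q - 3)*(q - 2)*(q^3 - 9*q^2 + 24*q - 16) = (q - 4)*(q - 3)*(q - 2)*(q^2 - 5*q + 4) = (q - 4)*(q - 3)*(q - 2)*(q - 1)*(q - 4)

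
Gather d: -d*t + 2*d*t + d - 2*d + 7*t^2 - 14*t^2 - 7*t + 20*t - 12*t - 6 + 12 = d*(t - 1) - 7*t^2 + t + 6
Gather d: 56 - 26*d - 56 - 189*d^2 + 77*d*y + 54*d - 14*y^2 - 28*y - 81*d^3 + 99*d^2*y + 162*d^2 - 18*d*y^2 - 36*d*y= -81*d^3 + d^2*(99*y - 27) + d*(-18*y^2 + 41*y + 28) - 14*y^2 - 28*y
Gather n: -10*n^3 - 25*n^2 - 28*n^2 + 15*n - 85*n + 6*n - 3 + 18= -10*n^3 - 53*n^2 - 64*n + 15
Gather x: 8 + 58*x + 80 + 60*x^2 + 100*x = 60*x^2 + 158*x + 88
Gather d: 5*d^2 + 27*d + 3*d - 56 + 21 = 5*d^2 + 30*d - 35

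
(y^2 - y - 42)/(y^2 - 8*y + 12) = (y^2 - y - 42)/(y^2 - 8*y + 12)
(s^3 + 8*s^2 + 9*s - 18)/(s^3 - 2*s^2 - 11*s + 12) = (s + 6)/(s - 4)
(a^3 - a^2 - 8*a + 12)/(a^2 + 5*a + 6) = (a^2 - 4*a + 4)/(a + 2)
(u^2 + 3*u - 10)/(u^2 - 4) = (u + 5)/(u + 2)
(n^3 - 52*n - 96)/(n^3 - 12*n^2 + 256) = (n^2 + 8*n + 12)/(n^2 - 4*n - 32)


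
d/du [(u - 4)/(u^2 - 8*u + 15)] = (u^2 - 8*u - 2*(u - 4)^2 + 15)/(u^2 - 8*u + 15)^2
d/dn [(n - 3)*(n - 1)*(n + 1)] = 3*n^2 - 6*n - 1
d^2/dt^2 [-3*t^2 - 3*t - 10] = -6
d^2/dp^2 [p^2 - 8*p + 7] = 2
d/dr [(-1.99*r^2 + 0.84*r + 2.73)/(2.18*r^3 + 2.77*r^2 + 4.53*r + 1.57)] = (4.3382*r^4 - 3.6624*r^3 - 29.1957*r^2 - 21.3728*r - 11.0481)/(4.7524*r^6 + 12.0772*r^5 + 27.4237*r^4 + 31.9414*r^3 + 29.2187*r^2 + 14.2242*r + 2.4649)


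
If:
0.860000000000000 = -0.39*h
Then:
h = -2.21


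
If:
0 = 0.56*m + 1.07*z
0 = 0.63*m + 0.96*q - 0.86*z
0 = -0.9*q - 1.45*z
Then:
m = 0.00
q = 0.00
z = 0.00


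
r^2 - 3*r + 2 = (r - 2)*(r - 1)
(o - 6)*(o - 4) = o^2 - 10*o + 24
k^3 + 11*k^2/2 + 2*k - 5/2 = (k - 1/2)*(k + 1)*(k + 5)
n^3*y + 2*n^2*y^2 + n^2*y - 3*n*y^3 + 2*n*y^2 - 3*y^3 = (n - y)*(n + 3*y)*(n*y + y)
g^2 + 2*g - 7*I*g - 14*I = (g + 2)*(g - 7*I)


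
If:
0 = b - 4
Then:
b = 4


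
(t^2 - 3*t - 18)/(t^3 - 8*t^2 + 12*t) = (t + 3)/(t*(t - 2))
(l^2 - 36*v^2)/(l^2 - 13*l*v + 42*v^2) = (-l - 6*v)/(-l + 7*v)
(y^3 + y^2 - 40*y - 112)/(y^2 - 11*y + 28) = (y^2 + 8*y + 16)/(y - 4)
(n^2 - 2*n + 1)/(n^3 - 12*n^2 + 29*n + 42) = (n^2 - 2*n + 1)/(n^3 - 12*n^2 + 29*n + 42)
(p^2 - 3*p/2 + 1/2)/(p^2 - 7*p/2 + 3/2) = (p - 1)/(p - 3)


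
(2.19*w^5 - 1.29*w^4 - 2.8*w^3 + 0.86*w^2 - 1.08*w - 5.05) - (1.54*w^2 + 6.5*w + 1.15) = 2.19*w^5 - 1.29*w^4 - 2.8*w^3 - 0.68*w^2 - 7.58*w - 6.2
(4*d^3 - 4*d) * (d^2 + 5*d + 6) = 4*d^5 + 20*d^4 + 20*d^3 - 20*d^2 - 24*d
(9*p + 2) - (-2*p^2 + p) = 2*p^2 + 8*p + 2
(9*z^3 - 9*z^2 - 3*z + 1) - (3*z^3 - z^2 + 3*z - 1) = 6*z^3 - 8*z^2 - 6*z + 2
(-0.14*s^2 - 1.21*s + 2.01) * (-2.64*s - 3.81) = 0.3696*s^3 + 3.7278*s^2 - 0.6963*s - 7.6581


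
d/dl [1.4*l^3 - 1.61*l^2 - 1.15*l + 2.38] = 4.2*l^2 - 3.22*l - 1.15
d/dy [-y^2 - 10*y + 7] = -2*y - 10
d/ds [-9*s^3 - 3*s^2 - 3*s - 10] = -27*s^2 - 6*s - 3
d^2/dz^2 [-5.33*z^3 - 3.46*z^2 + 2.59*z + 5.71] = -31.98*z - 6.92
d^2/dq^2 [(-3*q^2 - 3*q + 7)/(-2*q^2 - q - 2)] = 6*(2*q^3 - 40*q^2 - 26*q + 9)/(8*q^6 + 12*q^5 + 30*q^4 + 25*q^3 + 30*q^2 + 12*q + 8)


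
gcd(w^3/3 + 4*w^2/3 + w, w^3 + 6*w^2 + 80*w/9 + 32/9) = 1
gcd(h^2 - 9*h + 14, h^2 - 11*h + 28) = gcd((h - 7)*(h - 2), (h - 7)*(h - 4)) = h - 7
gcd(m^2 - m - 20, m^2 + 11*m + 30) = 1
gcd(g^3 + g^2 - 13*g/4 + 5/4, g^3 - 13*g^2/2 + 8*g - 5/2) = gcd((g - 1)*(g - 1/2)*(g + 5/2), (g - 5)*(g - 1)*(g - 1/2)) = g^2 - 3*g/2 + 1/2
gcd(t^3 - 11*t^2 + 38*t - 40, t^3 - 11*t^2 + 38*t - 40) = t^3 - 11*t^2 + 38*t - 40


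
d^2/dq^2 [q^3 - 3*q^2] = 6*q - 6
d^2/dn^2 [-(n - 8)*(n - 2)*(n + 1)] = 18 - 6*n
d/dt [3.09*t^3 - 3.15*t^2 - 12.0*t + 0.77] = 9.27*t^2 - 6.3*t - 12.0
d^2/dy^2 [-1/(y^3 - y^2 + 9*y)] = 2*(y*(3*y - 1)*(y^2 - y + 9) - (3*y^2 - 2*y + 9)^2)/(y^3*(y^2 - y + 9)^3)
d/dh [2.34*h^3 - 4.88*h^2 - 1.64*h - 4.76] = 7.02*h^2 - 9.76*h - 1.64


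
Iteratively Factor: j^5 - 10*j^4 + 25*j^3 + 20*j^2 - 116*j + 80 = (j - 1)*(j^4 - 9*j^3 + 16*j^2 + 36*j - 80) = (j - 2)*(j - 1)*(j^3 - 7*j^2 + 2*j + 40) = (j - 4)*(j - 2)*(j - 1)*(j^2 - 3*j - 10) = (j - 4)*(j - 2)*(j - 1)*(j + 2)*(j - 5)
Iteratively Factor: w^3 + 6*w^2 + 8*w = (w + 4)*(w^2 + 2*w) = (w + 2)*(w + 4)*(w)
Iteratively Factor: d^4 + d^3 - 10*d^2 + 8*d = (d)*(d^3 + d^2 - 10*d + 8) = d*(d - 1)*(d^2 + 2*d - 8) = d*(d - 1)*(d + 4)*(d - 2)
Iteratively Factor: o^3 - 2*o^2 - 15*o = (o - 5)*(o^2 + 3*o) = (o - 5)*(o + 3)*(o)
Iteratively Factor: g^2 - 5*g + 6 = (g - 3)*(g - 2)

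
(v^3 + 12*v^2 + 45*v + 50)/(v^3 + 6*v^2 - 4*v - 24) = (v^2 + 10*v + 25)/(v^2 + 4*v - 12)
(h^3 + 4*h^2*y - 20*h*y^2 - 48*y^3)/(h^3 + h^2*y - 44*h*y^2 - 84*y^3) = (-h + 4*y)/(-h + 7*y)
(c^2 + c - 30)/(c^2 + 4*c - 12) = (c - 5)/(c - 2)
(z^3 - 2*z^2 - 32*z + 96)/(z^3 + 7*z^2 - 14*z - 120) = (z - 4)/(z + 5)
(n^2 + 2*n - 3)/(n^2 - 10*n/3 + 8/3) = 3*(n^2 + 2*n - 3)/(3*n^2 - 10*n + 8)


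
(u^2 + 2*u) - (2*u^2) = -u^2 + 2*u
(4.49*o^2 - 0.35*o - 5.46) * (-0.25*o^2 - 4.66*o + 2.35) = -1.1225*o^4 - 20.8359*o^3 + 13.5475*o^2 + 24.6211*o - 12.831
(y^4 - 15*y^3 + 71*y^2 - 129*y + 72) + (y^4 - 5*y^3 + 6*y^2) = 2*y^4 - 20*y^3 + 77*y^2 - 129*y + 72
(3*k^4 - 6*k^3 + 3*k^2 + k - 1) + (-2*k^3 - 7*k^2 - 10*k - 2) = 3*k^4 - 8*k^3 - 4*k^2 - 9*k - 3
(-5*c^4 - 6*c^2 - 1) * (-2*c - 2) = 10*c^5 + 10*c^4 + 12*c^3 + 12*c^2 + 2*c + 2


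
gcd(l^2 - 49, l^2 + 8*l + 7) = l + 7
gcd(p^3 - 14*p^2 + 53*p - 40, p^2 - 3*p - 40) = p - 8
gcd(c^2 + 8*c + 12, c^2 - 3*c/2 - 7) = c + 2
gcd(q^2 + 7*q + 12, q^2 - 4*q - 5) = 1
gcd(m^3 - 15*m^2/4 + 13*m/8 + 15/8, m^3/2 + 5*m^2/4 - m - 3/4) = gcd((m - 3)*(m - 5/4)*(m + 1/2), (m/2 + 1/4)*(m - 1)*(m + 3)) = m + 1/2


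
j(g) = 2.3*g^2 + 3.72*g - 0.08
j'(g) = 4.6*g + 3.72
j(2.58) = 24.83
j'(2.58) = 15.59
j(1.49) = 10.57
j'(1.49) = 10.57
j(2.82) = 28.70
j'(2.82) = 16.69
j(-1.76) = 0.50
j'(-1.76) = -4.38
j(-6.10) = 62.81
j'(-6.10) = -24.34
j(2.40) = 22.10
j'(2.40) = 14.76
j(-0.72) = -1.57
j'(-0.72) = 0.41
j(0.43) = 1.94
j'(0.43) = 5.70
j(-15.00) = 461.62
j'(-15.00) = -65.28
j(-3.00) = 9.46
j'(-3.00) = -10.08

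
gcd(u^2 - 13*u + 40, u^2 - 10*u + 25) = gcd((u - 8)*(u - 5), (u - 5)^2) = u - 5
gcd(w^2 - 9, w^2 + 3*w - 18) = w - 3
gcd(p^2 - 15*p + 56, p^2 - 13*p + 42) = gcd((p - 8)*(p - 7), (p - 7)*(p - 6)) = p - 7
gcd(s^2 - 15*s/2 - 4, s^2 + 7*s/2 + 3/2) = s + 1/2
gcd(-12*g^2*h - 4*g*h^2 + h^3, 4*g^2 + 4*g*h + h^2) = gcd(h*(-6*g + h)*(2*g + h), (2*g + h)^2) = 2*g + h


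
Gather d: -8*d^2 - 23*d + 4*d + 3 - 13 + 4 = -8*d^2 - 19*d - 6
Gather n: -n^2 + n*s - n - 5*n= -n^2 + n*(s - 6)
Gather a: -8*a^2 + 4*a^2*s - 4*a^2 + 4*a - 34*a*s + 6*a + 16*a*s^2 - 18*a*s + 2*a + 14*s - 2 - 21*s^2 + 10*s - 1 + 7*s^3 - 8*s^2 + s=a^2*(4*s - 12) + a*(16*s^2 - 52*s + 12) + 7*s^3 - 29*s^2 + 25*s - 3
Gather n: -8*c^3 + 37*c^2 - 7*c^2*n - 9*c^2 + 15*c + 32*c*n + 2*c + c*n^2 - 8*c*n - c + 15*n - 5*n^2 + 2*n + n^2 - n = -8*c^3 + 28*c^2 + 16*c + n^2*(c - 4) + n*(-7*c^2 + 24*c + 16)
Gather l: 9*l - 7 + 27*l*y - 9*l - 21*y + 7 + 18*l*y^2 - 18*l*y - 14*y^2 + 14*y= l*(18*y^2 + 9*y) - 14*y^2 - 7*y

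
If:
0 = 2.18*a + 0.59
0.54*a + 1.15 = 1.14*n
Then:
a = -0.27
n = 0.88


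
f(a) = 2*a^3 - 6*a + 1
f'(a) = 6*a^2 - 6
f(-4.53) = -157.74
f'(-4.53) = 117.13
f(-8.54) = -1193.43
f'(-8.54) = 431.59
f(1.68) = 0.40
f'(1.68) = 10.93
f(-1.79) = 0.27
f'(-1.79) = 13.22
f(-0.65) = 4.35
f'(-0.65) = -3.46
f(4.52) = 158.57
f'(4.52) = 116.58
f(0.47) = -1.61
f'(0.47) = -4.67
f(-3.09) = -39.47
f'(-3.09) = 51.29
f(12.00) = 3385.00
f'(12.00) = 858.00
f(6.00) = 397.00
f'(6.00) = 210.00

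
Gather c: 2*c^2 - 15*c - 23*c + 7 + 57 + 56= 2*c^2 - 38*c + 120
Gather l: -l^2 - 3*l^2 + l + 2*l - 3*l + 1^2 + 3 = 4 - 4*l^2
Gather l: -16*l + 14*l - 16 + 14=-2*l - 2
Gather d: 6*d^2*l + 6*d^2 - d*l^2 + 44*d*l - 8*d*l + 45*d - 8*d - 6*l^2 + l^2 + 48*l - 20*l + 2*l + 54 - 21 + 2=d^2*(6*l + 6) + d*(-l^2 + 36*l + 37) - 5*l^2 + 30*l + 35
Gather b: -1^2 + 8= 7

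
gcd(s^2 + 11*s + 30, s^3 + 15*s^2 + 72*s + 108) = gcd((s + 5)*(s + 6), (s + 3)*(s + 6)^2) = s + 6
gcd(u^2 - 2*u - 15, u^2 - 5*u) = u - 5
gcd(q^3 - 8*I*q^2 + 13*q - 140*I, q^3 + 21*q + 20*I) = q^2 - I*q + 20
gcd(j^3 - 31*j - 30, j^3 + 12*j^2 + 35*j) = j + 5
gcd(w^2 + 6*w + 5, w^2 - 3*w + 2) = 1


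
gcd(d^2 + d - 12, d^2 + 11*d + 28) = d + 4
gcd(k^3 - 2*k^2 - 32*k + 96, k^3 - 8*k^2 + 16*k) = k^2 - 8*k + 16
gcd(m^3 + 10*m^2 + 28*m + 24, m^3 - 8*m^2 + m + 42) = m + 2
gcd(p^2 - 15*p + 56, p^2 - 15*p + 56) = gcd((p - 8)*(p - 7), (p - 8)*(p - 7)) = p^2 - 15*p + 56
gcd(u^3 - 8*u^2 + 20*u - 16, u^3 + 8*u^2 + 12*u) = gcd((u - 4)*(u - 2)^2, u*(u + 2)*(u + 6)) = 1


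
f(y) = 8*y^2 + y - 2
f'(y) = 16*y + 1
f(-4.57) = 160.51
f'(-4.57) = -72.12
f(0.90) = 5.38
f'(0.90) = 15.40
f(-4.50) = 155.50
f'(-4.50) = -71.00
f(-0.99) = 4.85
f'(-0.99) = -14.84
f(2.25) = 40.75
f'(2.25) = 37.00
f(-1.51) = 14.73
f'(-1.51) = -23.16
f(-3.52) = 93.60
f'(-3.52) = -55.32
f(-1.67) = 18.64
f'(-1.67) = -25.72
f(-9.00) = 637.00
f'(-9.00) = -143.00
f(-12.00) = 1138.00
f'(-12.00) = -191.00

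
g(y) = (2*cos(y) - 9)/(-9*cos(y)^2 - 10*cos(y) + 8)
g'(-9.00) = 0.39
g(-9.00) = -1.12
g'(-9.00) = 0.39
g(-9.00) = -1.12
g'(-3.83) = -0.37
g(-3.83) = -1.02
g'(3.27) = 0.16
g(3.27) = -1.21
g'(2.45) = -0.36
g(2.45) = -1.02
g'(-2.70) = 0.40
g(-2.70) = -1.12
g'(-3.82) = -0.37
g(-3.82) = -1.02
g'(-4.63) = 0.79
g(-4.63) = -1.05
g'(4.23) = 0.04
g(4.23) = -0.93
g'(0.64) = 3.40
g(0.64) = 1.27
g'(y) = (-18*sin(y)*cos(y) - 10*sin(y))*(2*cos(y) - 9)/(-9*cos(y)^2 - 10*cos(y) + 8)^2 - 2*sin(y)/(-9*cos(y)^2 - 10*cos(y) + 8) = 2*(-9*cos(y)^2 + 81*cos(y) + 37)*sin(y)/(-9*sin(y)^2 + 10*cos(y) + 1)^2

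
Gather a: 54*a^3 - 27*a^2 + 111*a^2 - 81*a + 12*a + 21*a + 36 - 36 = 54*a^3 + 84*a^2 - 48*a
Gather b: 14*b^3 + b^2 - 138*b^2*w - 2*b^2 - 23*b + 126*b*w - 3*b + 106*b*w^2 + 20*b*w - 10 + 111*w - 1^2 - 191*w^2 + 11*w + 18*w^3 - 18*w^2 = 14*b^3 + b^2*(-138*w - 1) + b*(106*w^2 + 146*w - 26) + 18*w^3 - 209*w^2 + 122*w - 11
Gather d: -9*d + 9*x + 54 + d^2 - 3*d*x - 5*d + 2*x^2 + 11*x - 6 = d^2 + d*(-3*x - 14) + 2*x^2 + 20*x + 48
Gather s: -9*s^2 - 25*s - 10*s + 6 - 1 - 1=-9*s^2 - 35*s + 4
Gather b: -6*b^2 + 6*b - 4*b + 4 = -6*b^2 + 2*b + 4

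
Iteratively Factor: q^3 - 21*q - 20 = (q + 4)*(q^2 - 4*q - 5) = (q - 5)*(q + 4)*(q + 1)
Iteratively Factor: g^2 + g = (g + 1)*(g)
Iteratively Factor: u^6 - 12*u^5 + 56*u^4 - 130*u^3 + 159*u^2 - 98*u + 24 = (u - 2)*(u^5 - 10*u^4 + 36*u^3 - 58*u^2 + 43*u - 12) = (u - 2)*(u - 1)*(u^4 - 9*u^3 + 27*u^2 - 31*u + 12) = (u - 3)*(u - 2)*(u - 1)*(u^3 - 6*u^2 + 9*u - 4) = (u - 4)*(u - 3)*(u - 2)*(u - 1)*(u^2 - 2*u + 1) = (u - 4)*(u - 3)*(u - 2)*(u - 1)^2*(u - 1)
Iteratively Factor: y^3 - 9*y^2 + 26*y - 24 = (y - 3)*(y^2 - 6*y + 8) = (y - 3)*(y - 2)*(y - 4)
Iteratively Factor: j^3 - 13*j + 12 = (j - 1)*(j^2 + j - 12) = (j - 3)*(j - 1)*(j + 4)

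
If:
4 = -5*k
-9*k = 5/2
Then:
No Solution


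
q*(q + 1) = q^2 + q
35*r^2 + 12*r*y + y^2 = (5*r + y)*(7*r + y)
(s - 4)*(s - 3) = s^2 - 7*s + 12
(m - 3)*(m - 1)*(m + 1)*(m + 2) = m^4 - m^3 - 7*m^2 + m + 6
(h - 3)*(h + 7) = h^2 + 4*h - 21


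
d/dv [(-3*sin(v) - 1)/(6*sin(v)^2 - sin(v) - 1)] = 2*cos(v)/(2*sin(v) - 1)^2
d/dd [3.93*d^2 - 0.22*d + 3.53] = 7.86*d - 0.22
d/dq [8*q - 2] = 8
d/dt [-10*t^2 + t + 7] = 1 - 20*t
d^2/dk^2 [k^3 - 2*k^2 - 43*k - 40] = 6*k - 4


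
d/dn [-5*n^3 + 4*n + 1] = 4 - 15*n^2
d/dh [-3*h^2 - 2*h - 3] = -6*h - 2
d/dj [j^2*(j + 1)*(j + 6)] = j*(4*j^2 + 21*j + 12)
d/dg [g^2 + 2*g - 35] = 2*g + 2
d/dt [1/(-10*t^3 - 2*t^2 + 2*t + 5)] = 2*(15*t^2 + 2*t - 1)/(10*t^3 + 2*t^2 - 2*t - 5)^2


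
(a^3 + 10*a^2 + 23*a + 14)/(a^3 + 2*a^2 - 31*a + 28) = (a^2 + 3*a + 2)/(a^2 - 5*a + 4)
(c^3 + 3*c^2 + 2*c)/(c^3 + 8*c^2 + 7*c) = (c + 2)/(c + 7)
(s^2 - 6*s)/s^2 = (s - 6)/s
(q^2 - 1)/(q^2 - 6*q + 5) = (q + 1)/(q - 5)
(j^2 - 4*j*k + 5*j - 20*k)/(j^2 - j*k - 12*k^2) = (j + 5)/(j + 3*k)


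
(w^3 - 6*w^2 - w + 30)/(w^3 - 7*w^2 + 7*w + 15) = (w + 2)/(w + 1)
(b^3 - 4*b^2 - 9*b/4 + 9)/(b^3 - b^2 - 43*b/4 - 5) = (4*b^2 - 9)/(4*b^2 + 12*b + 5)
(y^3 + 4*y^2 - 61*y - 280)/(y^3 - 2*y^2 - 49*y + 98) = (y^2 - 3*y - 40)/(y^2 - 9*y + 14)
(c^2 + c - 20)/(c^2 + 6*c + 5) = (c - 4)/(c + 1)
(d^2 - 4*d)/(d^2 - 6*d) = (d - 4)/(d - 6)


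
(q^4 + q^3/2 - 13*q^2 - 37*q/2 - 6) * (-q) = -q^5 - q^4/2 + 13*q^3 + 37*q^2/2 + 6*q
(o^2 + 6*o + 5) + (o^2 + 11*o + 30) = 2*o^2 + 17*o + 35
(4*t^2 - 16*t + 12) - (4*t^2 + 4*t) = 12 - 20*t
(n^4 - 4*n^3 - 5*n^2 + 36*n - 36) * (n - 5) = n^5 - 9*n^4 + 15*n^3 + 61*n^2 - 216*n + 180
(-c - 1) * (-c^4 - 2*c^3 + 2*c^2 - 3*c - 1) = c^5 + 3*c^4 + c^2 + 4*c + 1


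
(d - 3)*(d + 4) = d^2 + d - 12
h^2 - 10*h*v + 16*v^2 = (h - 8*v)*(h - 2*v)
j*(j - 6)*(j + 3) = j^3 - 3*j^2 - 18*j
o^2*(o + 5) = o^3 + 5*o^2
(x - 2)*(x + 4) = x^2 + 2*x - 8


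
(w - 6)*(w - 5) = w^2 - 11*w + 30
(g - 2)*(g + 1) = g^2 - g - 2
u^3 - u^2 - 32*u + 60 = (u - 5)*(u - 2)*(u + 6)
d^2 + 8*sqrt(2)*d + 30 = (d + 3*sqrt(2))*(d + 5*sqrt(2))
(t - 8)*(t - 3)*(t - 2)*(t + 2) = t^4 - 11*t^3 + 20*t^2 + 44*t - 96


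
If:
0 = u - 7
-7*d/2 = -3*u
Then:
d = 6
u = 7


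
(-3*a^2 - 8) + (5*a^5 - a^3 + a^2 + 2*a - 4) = 5*a^5 - a^3 - 2*a^2 + 2*a - 12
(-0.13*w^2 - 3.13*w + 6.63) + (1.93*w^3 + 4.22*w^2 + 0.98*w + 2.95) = 1.93*w^3 + 4.09*w^2 - 2.15*w + 9.58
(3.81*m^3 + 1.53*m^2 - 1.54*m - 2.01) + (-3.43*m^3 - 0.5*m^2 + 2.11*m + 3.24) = 0.38*m^3 + 1.03*m^2 + 0.57*m + 1.23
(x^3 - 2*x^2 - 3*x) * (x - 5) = x^4 - 7*x^3 + 7*x^2 + 15*x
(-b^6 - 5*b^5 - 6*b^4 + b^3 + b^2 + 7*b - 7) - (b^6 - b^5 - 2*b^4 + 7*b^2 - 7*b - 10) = -2*b^6 - 4*b^5 - 4*b^4 + b^3 - 6*b^2 + 14*b + 3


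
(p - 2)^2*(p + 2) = p^3 - 2*p^2 - 4*p + 8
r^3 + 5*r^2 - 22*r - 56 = (r - 4)*(r + 2)*(r + 7)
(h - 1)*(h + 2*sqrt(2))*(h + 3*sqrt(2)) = h^3 - h^2 + 5*sqrt(2)*h^2 - 5*sqrt(2)*h + 12*h - 12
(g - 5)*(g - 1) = g^2 - 6*g + 5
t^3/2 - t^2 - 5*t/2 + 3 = (t/2 + 1)*(t - 3)*(t - 1)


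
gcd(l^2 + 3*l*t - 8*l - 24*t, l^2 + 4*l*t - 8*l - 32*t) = l - 8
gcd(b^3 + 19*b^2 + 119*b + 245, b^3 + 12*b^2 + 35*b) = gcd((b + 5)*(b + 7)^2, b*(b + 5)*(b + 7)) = b^2 + 12*b + 35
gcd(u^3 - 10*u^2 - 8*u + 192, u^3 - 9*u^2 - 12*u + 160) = u^2 - 4*u - 32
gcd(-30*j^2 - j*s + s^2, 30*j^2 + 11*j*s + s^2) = 5*j + s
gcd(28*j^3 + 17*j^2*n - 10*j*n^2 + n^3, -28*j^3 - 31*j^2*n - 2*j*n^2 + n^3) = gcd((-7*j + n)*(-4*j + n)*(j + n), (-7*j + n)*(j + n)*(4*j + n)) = 7*j^2 + 6*j*n - n^2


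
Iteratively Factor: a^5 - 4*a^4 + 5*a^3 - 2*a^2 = (a)*(a^4 - 4*a^3 + 5*a^2 - 2*a) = a^2*(a^3 - 4*a^2 + 5*a - 2) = a^2*(a - 2)*(a^2 - 2*a + 1) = a^2*(a - 2)*(a - 1)*(a - 1)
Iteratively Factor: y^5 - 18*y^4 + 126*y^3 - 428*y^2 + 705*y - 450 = (y - 2)*(y^4 - 16*y^3 + 94*y^2 - 240*y + 225) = (y - 3)*(y - 2)*(y^3 - 13*y^2 + 55*y - 75) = (y - 5)*(y - 3)*(y - 2)*(y^2 - 8*y + 15) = (y - 5)^2*(y - 3)*(y - 2)*(y - 3)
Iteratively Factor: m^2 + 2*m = (m)*(m + 2)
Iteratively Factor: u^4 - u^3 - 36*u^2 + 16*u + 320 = (u + 4)*(u^3 - 5*u^2 - 16*u + 80) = (u - 5)*(u + 4)*(u^2 - 16) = (u - 5)*(u - 4)*(u + 4)*(u + 4)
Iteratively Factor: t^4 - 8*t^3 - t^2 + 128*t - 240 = (t - 5)*(t^3 - 3*t^2 - 16*t + 48) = (t - 5)*(t + 4)*(t^2 - 7*t + 12) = (t - 5)*(t - 4)*(t + 4)*(t - 3)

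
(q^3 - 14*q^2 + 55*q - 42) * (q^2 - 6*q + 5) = q^5 - 20*q^4 + 144*q^3 - 442*q^2 + 527*q - 210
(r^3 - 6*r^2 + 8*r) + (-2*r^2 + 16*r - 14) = r^3 - 8*r^2 + 24*r - 14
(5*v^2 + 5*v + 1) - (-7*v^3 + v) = 7*v^3 + 5*v^2 + 4*v + 1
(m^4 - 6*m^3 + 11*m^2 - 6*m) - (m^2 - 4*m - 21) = m^4 - 6*m^3 + 10*m^2 - 2*m + 21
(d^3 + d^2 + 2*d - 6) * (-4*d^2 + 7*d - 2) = -4*d^5 + 3*d^4 - 3*d^3 + 36*d^2 - 46*d + 12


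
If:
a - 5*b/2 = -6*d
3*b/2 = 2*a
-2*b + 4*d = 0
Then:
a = 0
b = 0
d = 0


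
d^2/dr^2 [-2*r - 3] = 0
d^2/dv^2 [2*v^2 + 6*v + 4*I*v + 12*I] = 4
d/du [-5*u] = -5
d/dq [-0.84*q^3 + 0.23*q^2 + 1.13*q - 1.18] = -2.52*q^2 + 0.46*q + 1.13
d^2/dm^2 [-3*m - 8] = 0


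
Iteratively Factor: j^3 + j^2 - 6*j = (j + 3)*(j^2 - 2*j) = (j - 2)*(j + 3)*(j)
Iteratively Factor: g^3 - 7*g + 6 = (g - 2)*(g^2 + 2*g - 3) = (g - 2)*(g - 1)*(g + 3)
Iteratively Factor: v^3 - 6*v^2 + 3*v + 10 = (v - 2)*(v^2 - 4*v - 5) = (v - 5)*(v - 2)*(v + 1)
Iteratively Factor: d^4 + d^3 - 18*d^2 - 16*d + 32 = (d + 2)*(d^3 - d^2 - 16*d + 16) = (d - 4)*(d + 2)*(d^2 + 3*d - 4) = (d - 4)*(d + 2)*(d + 4)*(d - 1)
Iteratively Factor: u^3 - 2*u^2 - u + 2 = (u + 1)*(u^2 - 3*u + 2) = (u - 1)*(u + 1)*(u - 2)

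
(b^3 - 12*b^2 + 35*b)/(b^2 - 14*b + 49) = b*(b - 5)/(b - 7)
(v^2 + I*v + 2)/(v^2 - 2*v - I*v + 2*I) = (v + 2*I)/(v - 2)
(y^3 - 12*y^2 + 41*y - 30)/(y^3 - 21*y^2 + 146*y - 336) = (y^2 - 6*y + 5)/(y^2 - 15*y + 56)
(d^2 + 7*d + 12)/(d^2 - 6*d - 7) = (d^2 + 7*d + 12)/(d^2 - 6*d - 7)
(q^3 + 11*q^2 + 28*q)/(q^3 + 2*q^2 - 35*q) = (q + 4)/(q - 5)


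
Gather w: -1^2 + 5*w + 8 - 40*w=7 - 35*w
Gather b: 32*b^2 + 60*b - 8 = 32*b^2 + 60*b - 8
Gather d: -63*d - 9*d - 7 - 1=-72*d - 8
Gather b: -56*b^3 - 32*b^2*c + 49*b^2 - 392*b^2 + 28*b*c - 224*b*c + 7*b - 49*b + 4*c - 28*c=-56*b^3 + b^2*(-32*c - 343) + b*(-196*c - 42) - 24*c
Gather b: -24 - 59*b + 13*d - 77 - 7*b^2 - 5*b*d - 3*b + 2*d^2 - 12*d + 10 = -7*b^2 + b*(-5*d - 62) + 2*d^2 + d - 91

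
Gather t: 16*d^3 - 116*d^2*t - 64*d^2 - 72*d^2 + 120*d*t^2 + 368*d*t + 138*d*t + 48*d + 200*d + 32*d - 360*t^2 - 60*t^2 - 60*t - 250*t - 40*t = 16*d^3 - 136*d^2 + 280*d + t^2*(120*d - 420) + t*(-116*d^2 + 506*d - 350)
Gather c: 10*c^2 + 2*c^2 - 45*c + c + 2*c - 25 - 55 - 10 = 12*c^2 - 42*c - 90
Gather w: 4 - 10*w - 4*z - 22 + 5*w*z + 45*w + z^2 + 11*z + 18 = w*(5*z + 35) + z^2 + 7*z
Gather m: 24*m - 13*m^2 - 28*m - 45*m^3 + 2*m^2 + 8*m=-45*m^3 - 11*m^2 + 4*m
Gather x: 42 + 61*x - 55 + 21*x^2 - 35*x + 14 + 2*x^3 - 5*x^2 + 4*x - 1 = 2*x^3 + 16*x^2 + 30*x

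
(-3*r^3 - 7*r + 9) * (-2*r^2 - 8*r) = 6*r^5 + 24*r^4 + 14*r^3 + 38*r^2 - 72*r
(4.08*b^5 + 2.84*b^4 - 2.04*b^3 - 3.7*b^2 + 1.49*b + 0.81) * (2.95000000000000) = 12.036*b^5 + 8.378*b^4 - 6.018*b^3 - 10.915*b^2 + 4.3955*b + 2.3895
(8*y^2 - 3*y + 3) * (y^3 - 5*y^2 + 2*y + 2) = 8*y^5 - 43*y^4 + 34*y^3 - 5*y^2 + 6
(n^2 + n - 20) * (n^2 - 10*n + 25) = n^4 - 9*n^3 - 5*n^2 + 225*n - 500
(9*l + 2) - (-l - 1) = 10*l + 3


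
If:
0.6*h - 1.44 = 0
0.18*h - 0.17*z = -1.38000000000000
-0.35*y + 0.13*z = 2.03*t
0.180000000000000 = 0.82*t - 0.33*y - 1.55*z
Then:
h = 2.40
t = 6.59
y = -34.24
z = 10.66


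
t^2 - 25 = (t - 5)*(t + 5)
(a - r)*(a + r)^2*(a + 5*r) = a^4 + 6*a^3*r + 4*a^2*r^2 - 6*a*r^3 - 5*r^4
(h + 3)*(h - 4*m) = h^2 - 4*h*m + 3*h - 12*m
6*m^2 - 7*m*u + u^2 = (-6*m + u)*(-m + u)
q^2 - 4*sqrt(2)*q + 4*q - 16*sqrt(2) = (q + 4)*(q - 4*sqrt(2))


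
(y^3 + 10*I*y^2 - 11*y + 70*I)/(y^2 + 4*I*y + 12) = (y^2 + 12*I*y - 35)/(y + 6*I)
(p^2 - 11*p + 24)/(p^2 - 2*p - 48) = (p - 3)/(p + 6)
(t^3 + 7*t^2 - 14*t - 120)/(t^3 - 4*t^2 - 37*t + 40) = (t^2 + 2*t - 24)/(t^2 - 9*t + 8)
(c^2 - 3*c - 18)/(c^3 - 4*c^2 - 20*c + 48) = (c + 3)/(c^2 + 2*c - 8)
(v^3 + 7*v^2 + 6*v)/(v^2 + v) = v + 6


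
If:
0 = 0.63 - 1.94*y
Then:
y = 0.32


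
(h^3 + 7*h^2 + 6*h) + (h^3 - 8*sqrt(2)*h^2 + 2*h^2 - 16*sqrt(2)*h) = 2*h^3 - 8*sqrt(2)*h^2 + 9*h^2 - 16*sqrt(2)*h + 6*h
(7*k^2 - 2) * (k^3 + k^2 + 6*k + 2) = 7*k^5 + 7*k^4 + 40*k^3 + 12*k^2 - 12*k - 4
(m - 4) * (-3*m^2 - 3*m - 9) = -3*m^3 + 9*m^2 + 3*m + 36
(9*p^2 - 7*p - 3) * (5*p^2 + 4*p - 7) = 45*p^4 + p^3 - 106*p^2 + 37*p + 21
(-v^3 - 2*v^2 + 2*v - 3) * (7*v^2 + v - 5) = -7*v^5 - 15*v^4 + 17*v^3 - 9*v^2 - 13*v + 15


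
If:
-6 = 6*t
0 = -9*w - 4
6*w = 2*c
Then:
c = -4/3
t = -1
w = -4/9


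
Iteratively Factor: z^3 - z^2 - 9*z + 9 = (z - 1)*(z^2 - 9) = (z - 3)*(z - 1)*(z + 3)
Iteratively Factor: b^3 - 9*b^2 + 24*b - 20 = (b - 2)*(b^2 - 7*b + 10) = (b - 5)*(b - 2)*(b - 2)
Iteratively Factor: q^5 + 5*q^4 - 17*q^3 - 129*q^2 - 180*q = (q)*(q^4 + 5*q^3 - 17*q^2 - 129*q - 180) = q*(q + 4)*(q^3 + q^2 - 21*q - 45) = q*(q - 5)*(q + 4)*(q^2 + 6*q + 9) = q*(q - 5)*(q + 3)*(q + 4)*(q + 3)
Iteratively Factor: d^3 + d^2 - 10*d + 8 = (d + 4)*(d^2 - 3*d + 2) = (d - 2)*(d + 4)*(d - 1)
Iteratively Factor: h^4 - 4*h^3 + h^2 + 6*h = (h - 2)*(h^3 - 2*h^2 - 3*h) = (h - 3)*(h - 2)*(h^2 + h) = (h - 3)*(h - 2)*(h + 1)*(h)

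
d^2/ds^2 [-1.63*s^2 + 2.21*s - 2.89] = -3.26000000000000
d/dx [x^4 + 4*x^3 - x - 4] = 4*x^3 + 12*x^2 - 1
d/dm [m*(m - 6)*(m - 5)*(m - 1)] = 4*m^3 - 36*m^2 + 82*m - 30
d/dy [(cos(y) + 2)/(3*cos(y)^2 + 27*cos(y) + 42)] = sin(y)/(3*(cos(y) + 7)^2)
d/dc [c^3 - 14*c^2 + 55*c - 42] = 3*c^2 - 28*c + 55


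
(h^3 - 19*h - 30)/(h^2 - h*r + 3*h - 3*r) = (-h^2 + 3*h + 10)/(-h + r)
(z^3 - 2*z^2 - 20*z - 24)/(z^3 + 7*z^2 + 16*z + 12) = (z - 6)/(z + 3)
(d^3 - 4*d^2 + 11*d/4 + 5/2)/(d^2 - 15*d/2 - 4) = (d^2 - 9*d/2 + 5)/(d - 8)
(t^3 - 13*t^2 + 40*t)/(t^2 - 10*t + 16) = t*(t - 5)/(t - 2)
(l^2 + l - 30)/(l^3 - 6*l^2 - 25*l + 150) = (l + 6)/(l^2 - l - 30)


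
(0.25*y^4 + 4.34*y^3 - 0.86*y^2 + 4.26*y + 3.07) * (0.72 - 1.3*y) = -0.325*y^5 - 5.462*y^4 + 4.2428*y^3 - 6.1572*y^2 - 0.9238*y + 2.2104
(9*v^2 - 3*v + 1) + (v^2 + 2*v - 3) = 10*v^2 - v - 2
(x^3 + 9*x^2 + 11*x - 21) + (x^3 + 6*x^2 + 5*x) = 2*x^3 + 15*x^2 + 16*x - 21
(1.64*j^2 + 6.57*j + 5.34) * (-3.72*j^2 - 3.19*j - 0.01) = -6.1008*j^4 - 29.672*j^3 - 40.8395*j^2 - 17.1003*j - 0.0534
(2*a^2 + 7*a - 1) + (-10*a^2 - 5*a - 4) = -8*a^2 + 2*a - 5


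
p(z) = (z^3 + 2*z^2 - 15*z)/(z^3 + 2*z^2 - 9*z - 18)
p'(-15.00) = -0.00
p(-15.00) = 0.96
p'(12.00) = 0.00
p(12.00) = 0.97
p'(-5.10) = -0.74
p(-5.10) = 0.08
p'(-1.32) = 10.85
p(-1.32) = -4.25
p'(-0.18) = 1.06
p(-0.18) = -0.17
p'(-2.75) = -85.33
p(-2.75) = 33.00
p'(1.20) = 0.25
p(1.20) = 0.55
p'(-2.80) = -140.62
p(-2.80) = 38.50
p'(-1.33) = 11.21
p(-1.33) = -4.36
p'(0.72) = 0.38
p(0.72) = 0.41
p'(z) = (-3*z^2 - 4*z + 9)*(z^3 + 2*z^2 - 15*z)/(z^3 + 2*z^2 - 9*z - 18)^2 + (3*z^2 + 4*z - 15)/(z^3 + 2*z^2 - 9*z - 18)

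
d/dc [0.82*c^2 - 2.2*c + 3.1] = 1.64*c - 2.2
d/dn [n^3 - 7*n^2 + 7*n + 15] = 3*n^2 - 14*n + 7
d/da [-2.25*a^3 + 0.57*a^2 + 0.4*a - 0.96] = -6.75*a^2 + 1.14*a + 0.4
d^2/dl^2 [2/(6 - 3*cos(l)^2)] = 4*(2*sin(l)^4 - 5*sin(l)^2 + 1)/(3*(cos(l)^2 - 2)^3)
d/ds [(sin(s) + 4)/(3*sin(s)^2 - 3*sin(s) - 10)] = (-3*sin(s)^2 - 24*sin(s) + 2)*cos(s)/(3*sin(s)^2 - 3*sin(s) - 10)^2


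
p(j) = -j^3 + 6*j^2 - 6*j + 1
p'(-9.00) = -357.00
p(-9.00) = 1270.00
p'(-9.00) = -357.00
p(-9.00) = 1270.00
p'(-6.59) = -215.36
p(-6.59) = 587.30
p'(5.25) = -25.69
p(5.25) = -9.83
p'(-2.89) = -65.74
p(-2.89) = 92.59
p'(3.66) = -2.27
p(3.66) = 10.39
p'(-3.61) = -88.42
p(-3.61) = 147.90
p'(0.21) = -3.61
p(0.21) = -0.00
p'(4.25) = -9.19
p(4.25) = 7.11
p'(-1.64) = -33.75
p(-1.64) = 31.39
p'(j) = -3*j^2 + 12*j - 6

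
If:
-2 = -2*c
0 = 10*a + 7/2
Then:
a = -7/20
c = 1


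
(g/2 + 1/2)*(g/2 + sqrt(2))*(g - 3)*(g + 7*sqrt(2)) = g^4/4 - g^3/2 + 9*sqrt(2)*g^3/4 - 9*sqrt(2)*g^2/2 + 25*g^2/4 - 14*g - 27*sqrt(2)*g/4 - 21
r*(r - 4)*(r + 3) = r^3 - r^2 - 12*r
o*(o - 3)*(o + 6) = o^3 + 3*o^2 - 18*o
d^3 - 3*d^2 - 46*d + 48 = (d - 8)*(d - 1)*(d + 6)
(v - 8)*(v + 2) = v^2 - 6*v - 16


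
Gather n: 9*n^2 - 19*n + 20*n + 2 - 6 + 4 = 9*n^2 + n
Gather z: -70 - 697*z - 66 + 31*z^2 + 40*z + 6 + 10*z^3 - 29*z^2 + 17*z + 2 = 10*z^3 + 2*z^2 - 640*z - 128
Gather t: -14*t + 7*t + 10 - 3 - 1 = 6 - 7*t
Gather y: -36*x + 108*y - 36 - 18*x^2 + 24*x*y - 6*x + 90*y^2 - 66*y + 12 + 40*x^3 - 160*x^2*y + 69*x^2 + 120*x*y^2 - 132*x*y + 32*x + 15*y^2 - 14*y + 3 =40*x^3 + 51*x^2 - 10*x + y^2*(120*x + 105) + y*(-160*x^2 - 108*x + 28) - 21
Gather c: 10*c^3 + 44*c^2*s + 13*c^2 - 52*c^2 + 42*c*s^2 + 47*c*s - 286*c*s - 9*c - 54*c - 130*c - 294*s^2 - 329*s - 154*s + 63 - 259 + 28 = 10*c^3 + c^2*(44*s - 39) + c*(42*s^2 - 239*s - 193) - 294*s^2 - 483*s - 168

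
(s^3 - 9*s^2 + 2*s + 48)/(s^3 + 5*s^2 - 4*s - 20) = (s^2 - 11*s + 24)/(s^2 + 3*s - 10)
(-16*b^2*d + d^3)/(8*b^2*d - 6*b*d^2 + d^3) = (-4*b - d)/(2*b - d)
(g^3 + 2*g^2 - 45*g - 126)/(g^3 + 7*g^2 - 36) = (g - 7)/(g - 2)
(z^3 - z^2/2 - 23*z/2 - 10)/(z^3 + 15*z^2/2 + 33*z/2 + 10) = (z - 4)/(z + 4)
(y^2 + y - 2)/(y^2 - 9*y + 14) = (y^2 + y - 2)/(y^2 - 9*y + 14)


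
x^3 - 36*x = x*(x - 6)*(x + 6)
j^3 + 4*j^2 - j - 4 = (j - 1)*(j + 1)*(j + 4)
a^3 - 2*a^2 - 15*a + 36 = (a - 3)^2*(a + 4)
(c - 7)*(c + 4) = c^2 - 3*c - 28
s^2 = s^2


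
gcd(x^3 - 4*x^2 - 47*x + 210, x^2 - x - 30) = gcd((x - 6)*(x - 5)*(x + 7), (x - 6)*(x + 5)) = x - 6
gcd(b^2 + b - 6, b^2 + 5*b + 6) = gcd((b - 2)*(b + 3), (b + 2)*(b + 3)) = b + 3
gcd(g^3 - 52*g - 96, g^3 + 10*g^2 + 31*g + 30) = g + 2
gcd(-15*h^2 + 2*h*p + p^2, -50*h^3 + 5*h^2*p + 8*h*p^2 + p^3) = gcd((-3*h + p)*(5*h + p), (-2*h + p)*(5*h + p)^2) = 5*h + p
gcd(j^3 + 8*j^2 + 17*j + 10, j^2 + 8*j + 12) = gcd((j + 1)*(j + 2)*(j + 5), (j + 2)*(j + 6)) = j + 2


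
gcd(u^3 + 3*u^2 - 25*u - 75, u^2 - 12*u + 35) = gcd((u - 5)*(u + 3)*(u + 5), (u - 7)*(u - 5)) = u - 5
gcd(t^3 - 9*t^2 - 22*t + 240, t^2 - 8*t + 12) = t - 6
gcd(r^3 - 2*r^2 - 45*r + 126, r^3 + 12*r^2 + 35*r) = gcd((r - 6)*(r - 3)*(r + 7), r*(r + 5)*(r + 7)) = r + 7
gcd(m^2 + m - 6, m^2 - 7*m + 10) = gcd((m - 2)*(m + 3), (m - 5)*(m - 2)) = m - 2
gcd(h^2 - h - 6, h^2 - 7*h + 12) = h - 3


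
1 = 1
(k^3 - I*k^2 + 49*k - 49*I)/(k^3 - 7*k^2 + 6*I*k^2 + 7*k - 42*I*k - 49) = (k - 7*I)/(k - 7)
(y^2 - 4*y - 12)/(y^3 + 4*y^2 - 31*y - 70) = (y - 6)/(y^2 + 2*y - 35)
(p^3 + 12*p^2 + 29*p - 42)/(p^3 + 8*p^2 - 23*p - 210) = (p - 1)/(p - 5)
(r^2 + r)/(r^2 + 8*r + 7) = r/(r + 7)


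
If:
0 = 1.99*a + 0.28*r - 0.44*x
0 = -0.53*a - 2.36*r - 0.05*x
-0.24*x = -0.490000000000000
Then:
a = 0.47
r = -0.15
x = 2.04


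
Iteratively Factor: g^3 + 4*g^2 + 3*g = (g + 1)*(g^2 + 3*g) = g*(g + 1)*(g + 3)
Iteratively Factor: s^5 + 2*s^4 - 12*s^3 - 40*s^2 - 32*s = (s - 4)*(s^4 + 6*s^3 + 12*s^2 + 8*s) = (s - 4)*(s + 2)*(s^3 + 4*s^2 + 4*s) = (s - 4)*(s + 2)^2*(s^2 + 2*s) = (s - 4)*(s + 2)^3*(s)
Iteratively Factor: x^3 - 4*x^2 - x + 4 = (x - 4)*(x^2 - 1) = (x - 4)*(x - 1)*(x + 1)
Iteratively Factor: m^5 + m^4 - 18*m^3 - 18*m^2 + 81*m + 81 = (m - 3)*(m^4 + 4*m^3 - 6*m^2 - 36*m - 27) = (m - 3)*(m + 1)*(m^3 + 3*m^2 - 9*m - 27) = (m - 3)^2*(m + 1)*(m^2 + 6*m + 9) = (m - 3)^2*(m + 1)*(m + 3)*(m + 3)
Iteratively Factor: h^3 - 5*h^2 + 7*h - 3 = (h - 1)*(h^2 - 4*h + 3) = (h - 1)^2*(h - 3)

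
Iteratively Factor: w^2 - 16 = (w - 4)*(w + 4)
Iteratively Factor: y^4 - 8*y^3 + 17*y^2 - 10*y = (y - 1)*(y^3 - 7*y^2 + 10*y) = (y - 5)*(y - 1)*(y^2 - 2*y) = (y - 5)*(y - 2)*(y - 1)*(y)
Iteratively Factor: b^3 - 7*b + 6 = (b - 1)*(b^2 + b - 6) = (b - 2)*(b - 1)*(b + 3)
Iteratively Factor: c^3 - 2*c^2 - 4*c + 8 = (c + 2)*(c^2 - 4*c + 4) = (c - 2)*(c + 2)*(c - 2)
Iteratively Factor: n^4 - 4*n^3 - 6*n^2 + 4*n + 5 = (n - 5)*(n^3 + n^2 - n - 1) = (n - 5)*(n - 1)*(n^2 + 2*n + 1) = (n - 5)*(n - 1)*(n + 1)*(n + 1)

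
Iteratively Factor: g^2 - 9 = (g + 3)*(g - 3)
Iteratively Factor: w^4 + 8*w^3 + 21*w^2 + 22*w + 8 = (w + 2)*(w^3 + 6*w^2 + 9*w + 4) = (w + 1)*(w + 2)*(w^2 + 5*w + 4) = (w + 1)^2*(w + 2)*(w + 4)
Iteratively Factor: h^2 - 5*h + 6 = (h - 3)*(h - 2)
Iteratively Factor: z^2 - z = (z)*(z - 1)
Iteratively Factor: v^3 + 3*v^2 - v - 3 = (v + 3)*(v^2 - 1) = (v + 1)*(v + 3)*(v - 1)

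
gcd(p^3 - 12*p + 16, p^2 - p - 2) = p - 2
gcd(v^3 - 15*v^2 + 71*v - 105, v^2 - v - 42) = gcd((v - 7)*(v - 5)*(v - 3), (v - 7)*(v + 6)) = v - 7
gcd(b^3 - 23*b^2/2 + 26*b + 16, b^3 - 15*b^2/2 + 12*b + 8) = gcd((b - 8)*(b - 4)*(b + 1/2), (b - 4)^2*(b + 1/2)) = b^2 - 7*b/2 - 2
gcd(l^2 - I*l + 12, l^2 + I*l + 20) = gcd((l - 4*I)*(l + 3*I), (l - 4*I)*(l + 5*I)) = l - 4*I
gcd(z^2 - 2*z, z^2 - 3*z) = z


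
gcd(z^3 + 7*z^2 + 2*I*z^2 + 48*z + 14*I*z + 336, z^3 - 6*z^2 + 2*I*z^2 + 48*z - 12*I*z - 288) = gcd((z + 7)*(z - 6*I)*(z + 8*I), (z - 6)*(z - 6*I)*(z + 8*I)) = z^2 + 2*I*z + 48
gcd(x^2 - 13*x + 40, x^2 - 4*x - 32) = x - 8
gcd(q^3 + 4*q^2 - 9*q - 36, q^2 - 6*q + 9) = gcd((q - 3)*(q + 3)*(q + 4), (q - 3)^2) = q - 3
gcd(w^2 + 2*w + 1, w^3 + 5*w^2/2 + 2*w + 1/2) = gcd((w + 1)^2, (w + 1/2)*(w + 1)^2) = w^2 + 2*w + 1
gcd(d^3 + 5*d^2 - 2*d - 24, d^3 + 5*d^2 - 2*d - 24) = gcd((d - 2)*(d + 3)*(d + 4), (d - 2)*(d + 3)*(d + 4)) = d^3 + 5*d^2 - 2*d - 24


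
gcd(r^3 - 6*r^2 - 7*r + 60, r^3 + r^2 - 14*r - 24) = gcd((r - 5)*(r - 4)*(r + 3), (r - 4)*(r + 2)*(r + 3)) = r^2 - r - 12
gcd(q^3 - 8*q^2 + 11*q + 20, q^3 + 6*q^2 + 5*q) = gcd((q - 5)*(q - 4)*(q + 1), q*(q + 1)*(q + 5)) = q + 1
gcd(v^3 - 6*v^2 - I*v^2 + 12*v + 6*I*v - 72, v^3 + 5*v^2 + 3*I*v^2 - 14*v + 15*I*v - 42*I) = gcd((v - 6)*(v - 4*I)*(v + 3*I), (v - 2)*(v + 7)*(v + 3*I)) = v + 3*I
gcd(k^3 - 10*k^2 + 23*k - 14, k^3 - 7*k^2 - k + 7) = k^2 - 8*k + 7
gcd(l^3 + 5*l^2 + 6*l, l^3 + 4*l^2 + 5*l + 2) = l + 2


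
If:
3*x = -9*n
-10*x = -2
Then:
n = -1/15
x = 1/5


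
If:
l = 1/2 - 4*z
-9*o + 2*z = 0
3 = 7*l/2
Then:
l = 6/7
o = -5/252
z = -5/56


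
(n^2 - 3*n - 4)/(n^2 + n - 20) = (n + 1)/(n + 5)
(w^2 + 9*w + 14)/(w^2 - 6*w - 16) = (w + 7)/(w - 8)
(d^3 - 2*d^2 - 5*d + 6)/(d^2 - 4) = (d^2 - 4*d + 3)/(d - 2)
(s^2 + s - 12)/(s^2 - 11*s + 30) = (s^2 + s - 12)/(s^2 - 11*s + 30)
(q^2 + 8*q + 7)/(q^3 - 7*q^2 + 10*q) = (q^2 + 8*q + 7)/(q*(q^2 - 7*q + 10))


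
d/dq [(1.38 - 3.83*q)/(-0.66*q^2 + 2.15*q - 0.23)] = (-2.5278*q^2 + 1.8216*q - 2.0861)/(0.4356*q^4 - 2.838*q^3 + 4.9261*q^2 - 0.989*q + 0.0529)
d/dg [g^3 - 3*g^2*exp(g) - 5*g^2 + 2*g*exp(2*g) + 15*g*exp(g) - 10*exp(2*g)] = -3*g^2*exp(g) + 3*g^2 + 4*g*exp(2*g) + 9*g*exp(g) - 10*g - 18*exp(2*g) + 15*exp(g)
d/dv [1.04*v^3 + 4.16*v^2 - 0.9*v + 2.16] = 3.12*v^2 + 8.32*v - 0.9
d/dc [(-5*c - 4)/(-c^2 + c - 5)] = (5*c^2 - 5*c - (2*c - 1)*(5*c + 4) + 25)/(c^2 - c + 5)^2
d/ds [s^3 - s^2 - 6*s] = 3*s^2 - 2*s - 6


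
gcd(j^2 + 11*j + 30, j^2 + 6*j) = j + 6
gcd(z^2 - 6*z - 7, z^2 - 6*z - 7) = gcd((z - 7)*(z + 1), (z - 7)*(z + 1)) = z^2 - 6*z - 7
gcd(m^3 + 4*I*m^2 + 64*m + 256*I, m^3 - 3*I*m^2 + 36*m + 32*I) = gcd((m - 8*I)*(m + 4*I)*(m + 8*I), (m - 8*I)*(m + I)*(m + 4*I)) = m^2 - 4*I*m + 32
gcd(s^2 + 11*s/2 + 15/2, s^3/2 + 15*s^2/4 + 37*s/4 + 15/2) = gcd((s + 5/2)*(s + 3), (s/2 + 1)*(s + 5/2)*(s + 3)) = s^2 + 11*s/2 + 15/2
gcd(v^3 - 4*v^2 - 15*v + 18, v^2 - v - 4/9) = 1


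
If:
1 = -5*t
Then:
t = -1/5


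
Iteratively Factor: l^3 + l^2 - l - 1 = (l + 1)*(l^2 - 1) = (l - 1)*(l + 1)*(l + 1)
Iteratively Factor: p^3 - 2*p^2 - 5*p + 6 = (p + 2)*(p^2 - 4*p + 3) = (p - 1)*(p + 2)*(p - 3)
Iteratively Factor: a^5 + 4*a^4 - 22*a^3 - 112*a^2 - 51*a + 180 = (a + 4)*(a^4 - 22*a^2 - 24*a + 45) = (a + 3)*(a + 4)*(a^3 - 3*a^2 - 13*a + 15) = (a - 5)*(a + 3)*(a + 4)*(a^2 + 2*a - 3) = (a - 5)*(a - 1)*(a + 3)*(a + 4)*(a + 3)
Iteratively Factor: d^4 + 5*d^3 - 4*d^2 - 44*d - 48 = (d - 3)*(d^3 + 8*d^2 + 20*d + 16) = (d - 3)*(d + 2)*(d^2 + 6*d + 8) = (d - 3)*(d + 2)^2*(d + 4)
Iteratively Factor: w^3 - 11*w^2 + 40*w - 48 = (w - 4)*(w^2 - 7*w + 12) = (w - 4)^2*(w - 3)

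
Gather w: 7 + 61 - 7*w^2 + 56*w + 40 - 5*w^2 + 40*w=-12*w^2 + 96*w + 108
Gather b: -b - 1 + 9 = 8 - b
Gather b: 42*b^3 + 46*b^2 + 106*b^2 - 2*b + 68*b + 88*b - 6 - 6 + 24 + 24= 42*b^3 + 152*b^2 + 154*b + 36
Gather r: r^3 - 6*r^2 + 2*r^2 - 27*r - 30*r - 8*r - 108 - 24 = r^3 - 4*r^2 - 65*r - 132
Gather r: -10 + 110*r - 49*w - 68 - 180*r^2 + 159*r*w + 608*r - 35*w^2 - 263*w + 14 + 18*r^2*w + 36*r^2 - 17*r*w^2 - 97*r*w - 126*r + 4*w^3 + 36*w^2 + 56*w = r^2*(18*w - 144) + r*(-17*w^2 + 62*w + 592) + 4*w^3 + w^2 - 256*w - 64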